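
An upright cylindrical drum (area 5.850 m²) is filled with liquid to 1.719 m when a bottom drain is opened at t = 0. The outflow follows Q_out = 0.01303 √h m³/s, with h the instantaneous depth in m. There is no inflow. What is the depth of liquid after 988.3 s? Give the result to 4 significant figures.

0.04429 m

With no inflow, A dh/dt = −0.01303 √h.
This is separable: 2 d(√h)/dt = −0.01303/A, so √h = √h₀ − (0.01303/(2A)) t.
√h = √1.719 − 0.01303·988.3/(2·5.850) = 1.31111 − 1.10065 = 0.210461.
h = 0.210461² = 0.0442939 m.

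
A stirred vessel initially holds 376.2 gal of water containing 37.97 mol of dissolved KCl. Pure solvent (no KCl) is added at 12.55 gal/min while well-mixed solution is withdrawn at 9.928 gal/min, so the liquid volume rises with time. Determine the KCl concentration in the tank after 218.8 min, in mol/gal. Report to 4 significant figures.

Total volume: dV/dt = Q_in − Q_out = 2.62200 gal/min, so V(t) = 376.2 + 2.62200 t and V(218.8) = 949.894 gal.
No KCl enters, so dm/dt = −Q_out · (m/V).
Separate: dm/m = −Q_out dt/V(t) ⇒ ln(m/m₀) = −(Q_out/(Q_in−Q_out)) ln(V/V₀).
m = m₀ (V₀/V)^(Q_out/(Q_in−Q_out)) = 37.97 × (376.2/949.894)^(3.78642) = 1.13849 mol.
C = m/V = 1.13849/949.894 = 0.00119854 mol/gal.

0.001199 mol/gal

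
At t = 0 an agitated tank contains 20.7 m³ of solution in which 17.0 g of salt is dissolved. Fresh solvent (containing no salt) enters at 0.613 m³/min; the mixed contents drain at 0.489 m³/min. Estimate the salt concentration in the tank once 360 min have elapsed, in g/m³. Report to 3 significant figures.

0.00280 g/m³

Let m(t) be the amount of salt. Volume: V(t) = V₀ + (Q_in − Q_out) t = 20.7 + 0.12400 t; V(360) = 65.340 m³.
Solute balance: dm/dt = 0 − Q_out C = −Q_out m/V(t).
Separate: dm/m = −Q_out dt/V(t) ⇒ ln(m/m₀) = −(Q_out/(Q_in−Q_out)) ln(V/V₀).
m = m₀ (V₀/V)^(Q_out/(Q_in−Q_out)) = 17.0 × (20.7/65.340)^(3.9435) = 0.18272 g.
C = m/V = 0.18272/65.340 = 0.0027965 g/m³.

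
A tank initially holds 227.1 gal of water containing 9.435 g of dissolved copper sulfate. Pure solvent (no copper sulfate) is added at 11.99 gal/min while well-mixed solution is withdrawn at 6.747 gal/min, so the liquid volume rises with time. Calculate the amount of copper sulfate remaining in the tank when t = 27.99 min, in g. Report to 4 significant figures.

4.968 g

Let m(t) be the amount of copper sulfate. Volume: V(t) = V₀ + (Q_in − Q_out) t = 227.1 + 5.24300 t; V(27.99) = 373.852 gal.
No copper sulfate enters, so dm/dt = −Q_out · (m/V).
dm/m = −Q_out dt/(V₀ + 5.24300 t); integrating gives ln(m/m₀) = −(Q_out/(Q_in−Q_out)) ln(V/V₀).
m = m₀ (V₀/V)^(Q_out/(Q_in−Q_out)) = 9.435 × (227.1/373.852)^(1.28686) = 4.96775 g.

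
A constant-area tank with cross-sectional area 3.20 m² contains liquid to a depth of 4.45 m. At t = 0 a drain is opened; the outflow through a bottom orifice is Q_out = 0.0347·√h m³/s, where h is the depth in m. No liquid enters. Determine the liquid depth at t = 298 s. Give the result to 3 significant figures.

0.244 m

A dh/dt = −Q_out = −0.0347 √h.
∫ h^(−1/2) dh = −(0.0347/A) ∫ dt, giving 2√h = 2√h₀ − (0.0347/A) t.
√h = √4.45 − 0.0347·298/(2·3.20) = 2.1095 − 1.6157 = 0.49378.
h = 0.49378² = 0.24382 m.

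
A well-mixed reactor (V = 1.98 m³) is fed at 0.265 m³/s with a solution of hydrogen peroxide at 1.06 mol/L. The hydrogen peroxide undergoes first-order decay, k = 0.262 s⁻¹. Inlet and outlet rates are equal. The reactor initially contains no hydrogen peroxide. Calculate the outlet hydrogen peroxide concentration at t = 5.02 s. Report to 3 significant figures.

0.309 mol/L

V dC/dt = Q(C_in − C) − k V C.
dC/dt = (Q/V) C_in − (Q/V + k) C; effective rate a = Q/V + k = 0.13384 + 0.262 = 0.39584 s⁻¹.
C_ss = Q C_in/(Q + kV) = 0.35840 mol/L; C(t) = C_ss + (C₀ − C_ss) e^(−a t).
C(5.02) = 0.35840 + (-0.35840)·e^(−0.39584·5.02) = 0.35840 + (-0.35840)·0.13709 = 0.30927 mol/L.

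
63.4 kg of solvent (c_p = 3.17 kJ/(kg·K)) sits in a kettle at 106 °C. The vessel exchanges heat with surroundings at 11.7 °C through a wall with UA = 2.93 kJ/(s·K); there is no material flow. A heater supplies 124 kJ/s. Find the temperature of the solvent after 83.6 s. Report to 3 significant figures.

Unsteady energy balance on the tank contents: M c_p dT/dt = −UA(T − T_amb) + Q̇.
dT/dt = (T_ss − T)/τ with T_ss = T_amb + Q̇/UA = 11.7 + 124/2.93 = 54.021 °C, τ = M c_p/UA = 63.4·3.17/2.93 = 68.593 s.
Solution: T(t) = T_ss + (T₀ − T_ss) e^(−t/τ).
T(83.6) = 54.021 + (51.979)·0.29559 = 69.385 °C.

69.4 °C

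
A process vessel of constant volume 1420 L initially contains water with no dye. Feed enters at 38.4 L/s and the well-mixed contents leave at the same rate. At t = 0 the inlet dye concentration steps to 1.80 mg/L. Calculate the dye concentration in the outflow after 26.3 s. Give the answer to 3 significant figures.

0.916 mg/L

Unsteady species balance (constant V, well mixed): V dC/dt = Q(C_in − C).
Rewrite as dC/dt + C/τ = C_in/τ, τ = V/Q = 36.979 s.
This is linear first-order; C(t) = C_in + (C₀ − C_in) e^(−t/τ).
C(26.3) = 1.80 + (0 − 1.80)·e^(−26.3/36.979) = 1.80 + (-1.8000)·0.49105 = 0.91611 mg/L.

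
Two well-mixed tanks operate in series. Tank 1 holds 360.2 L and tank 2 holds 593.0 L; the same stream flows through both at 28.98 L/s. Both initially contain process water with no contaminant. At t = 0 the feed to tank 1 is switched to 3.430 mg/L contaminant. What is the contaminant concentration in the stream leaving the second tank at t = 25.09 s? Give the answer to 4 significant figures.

Species balance on tank i: dCᵢ/dt = (Cᵢ₋₁ − Cᵢ)/τᵢ with τᵢ = Vᵢ/Q.
τ₁ = 360.2/28.98 = 12.4293 s; τ₂ = 593.0/28.98 = 20.4624 s.
Tank 1: C₁ = C_in(1 − e^(−t/τ₁)). Tank 2 (τ₁ ≠ τ₂): C₂ = C_in[1 − (τ₁ e^(−t/τ₁) − τ₂ e^(−t/τ₂))/(τ₁ − τ₂)].
At t = 25.09: e^(−t/τ₁) = 0.132838, e^(−t/τ₂) = 0.293419.
C₂ = 3.430·[1 − (12.4293·0.132838 − 20.4624·0.293419)/(-8.03313)] = 3.430·0.458121 = 1.57136 mg/L.

1.571 mg/L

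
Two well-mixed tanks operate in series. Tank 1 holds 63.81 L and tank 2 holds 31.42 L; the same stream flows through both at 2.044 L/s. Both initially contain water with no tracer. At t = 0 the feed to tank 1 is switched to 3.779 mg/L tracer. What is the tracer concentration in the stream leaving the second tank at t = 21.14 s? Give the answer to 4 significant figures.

0.9233 mg/L

Time constants: τᵢ = Vᵢ/Q for each well-mixed tank.
τ₁ = 63.81/2.044 = 31.2182 s; τ₂ = 31.42/2.044 = 15.3718 s.
Solving the cascade with C₁(0)=C₂(0)=0 gives C₂(t) = C_in[1 − (τ₁ e^(−t/τ₁) − τ₂ e^(−t/τ₂))/(τ₁ − τ₂)].
At t = 21.14: e^(−t/τ₁) = 0.508053, e^(−t/τ₂) = 0.252778.
C₂ = 3.779·[1 − (31.2182·0.508053 − 15.3718·0.252778)/(15.8464)] = 3.779·0.244316 = 0.923272 mg/L.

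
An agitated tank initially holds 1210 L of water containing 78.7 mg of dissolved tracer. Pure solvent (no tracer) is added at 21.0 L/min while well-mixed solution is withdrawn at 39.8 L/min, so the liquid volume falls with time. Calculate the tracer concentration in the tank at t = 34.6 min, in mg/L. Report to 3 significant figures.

Let m(t) be the amount of tracer. Volume: V(t) = V₀ + (Q_in − Q_out) t = 1210 − 18.800 t; V(34.6) = 559.52 L.
Solute balance: dm/dt = 0 − Q_out C = −Q_out m/V(t).
dm/m = −Q_out dt/(V₀ − 18.800 t); integrating gives ln(m/m₀) = −(Q_out/(Q_in−Q_out)) ln(V/V₀).
m = m₀ (V₀/V)^(Q_out/(Q_in−Q_out)) = 78.7 × (1210/559.52)^(-2.1170) = 15.376 mg.
C = m/V = 15.376/559.52 = 0.027480 mg/L.

0.0275 mg/L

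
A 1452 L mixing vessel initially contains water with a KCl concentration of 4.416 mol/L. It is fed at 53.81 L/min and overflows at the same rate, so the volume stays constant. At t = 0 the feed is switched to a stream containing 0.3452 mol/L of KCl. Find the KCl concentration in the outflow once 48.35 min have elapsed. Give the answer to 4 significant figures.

Accumulation = in − out for the solute gives V dC/dt = Q(C_in − C).
So dC/dt = (C_in − C)/τ with τ = V/Q = 1452/53.81 = 26.9838 min.
Solution: C(t) = C_in + (C₀ − C_in) e^(−t/τ).
C(48.35) = 0.3452 + (4.416 − 0.3452)·e^(−48.35/26.9838) = 0.3452 + (4.07080)·0.166658 = 1.02363 mol/L.

1.024 mol/L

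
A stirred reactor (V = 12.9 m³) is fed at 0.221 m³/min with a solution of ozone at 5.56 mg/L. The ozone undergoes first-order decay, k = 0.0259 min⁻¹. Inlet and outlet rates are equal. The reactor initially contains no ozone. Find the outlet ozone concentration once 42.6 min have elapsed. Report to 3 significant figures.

1.86 mg/L

Species balance: V dC/dt = Q C_in − Q C − k V C.
dC/dt = (Q/V) C_in − (Q/V + k) C; effective rate a = Q/V + k = 0.017132 + 0.0259 = 0.043032 min⁻¹.
C_ss = Q C_in/(Q + kV) = 2.2135 mg/L; C(t) = C_ss + (C₀ − C_ss) e^(−a t).
C(42.6) = 2.2135 + (-2.2135)·e^(−0.043032·42.6) = 2.2135 + (-2.2135)·0.15991 = 1.8596 mg/L.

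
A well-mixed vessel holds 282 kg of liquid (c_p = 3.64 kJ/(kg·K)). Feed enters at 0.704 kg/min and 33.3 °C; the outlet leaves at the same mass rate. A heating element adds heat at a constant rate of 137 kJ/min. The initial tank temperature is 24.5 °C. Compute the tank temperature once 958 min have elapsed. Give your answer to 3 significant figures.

Heat balance on the well-mixed liquid: M c_p dT/dt = ṁ c_p (T_in − T) + 137.
Rearrange: dT/dt = (T_ss − T)/τ with τ = M/ṁ = 400.57 min and T_ss = T_in + Q̇/(ṁ c_p) = 86.762 °C.
Solution: T(t) = T_ss + (T₀ − T_ss) e^(−t/τ).
T(958) = 86.762 + (-62.262)·e^(−958/400.57) = 86.762 + (-62.262)·0.091483 = 81.066 °C.

81.1 °C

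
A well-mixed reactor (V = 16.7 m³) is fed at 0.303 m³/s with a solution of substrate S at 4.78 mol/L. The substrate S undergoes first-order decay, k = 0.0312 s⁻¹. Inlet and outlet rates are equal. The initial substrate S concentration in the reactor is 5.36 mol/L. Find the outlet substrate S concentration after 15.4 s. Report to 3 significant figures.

V dC/dt = Q(C_in − C) − k V C.
This is linear with rate a = Q/V + k = 0.049344 s⁻¹.
C_ss = Q C_in/(Q + kV) = 1.7576 mol/L; C(t) = C_ss + (C₀ − C_ss) e^(−a t).
C(15.4) = 1.7576 + (3.6024)·e^(−0.049344·15.4) = 1.7576 + (3.6024)·0.46772 = 3.4425 mol/L.

3.44 mol/L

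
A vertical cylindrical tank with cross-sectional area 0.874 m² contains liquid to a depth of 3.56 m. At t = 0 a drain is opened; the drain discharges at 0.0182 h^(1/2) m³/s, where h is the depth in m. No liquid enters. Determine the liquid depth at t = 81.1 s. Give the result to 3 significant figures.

1.09 m

With no inflow, A dh/dt = −0.0182 √h.
Separate and integrate: 2(√h − √h₀) = −(0.0182/A) t.
√h = √3.56 − 0.0182·81.1/(2·0.874) = 1.8868 − 0.84441 = 1.0424.
h = 1.0424² = 1.0866 m.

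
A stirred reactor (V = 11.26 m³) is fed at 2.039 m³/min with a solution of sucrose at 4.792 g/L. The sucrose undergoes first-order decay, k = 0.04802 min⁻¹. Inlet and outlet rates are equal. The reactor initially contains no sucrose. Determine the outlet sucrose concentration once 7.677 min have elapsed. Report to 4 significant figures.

3.135 g/L

Accumulation = in − out − consumed: V dC/dt = Q C_in − Q C − k V C.
This is linear with rate a = Q/V + k = 0.229103 min⁻¹.
C_ss = Q C_in/(Q + kV) = 3.78760 g/L; C(t) = C_ss + (C₀ − C_ss) e^(−a t).
C(7.677) = 3.78760 + (-3.78760)·e^(−0.229103·7.677) = 3.78760 + (-3.78760)·0.172247 = 3.13520 g/L.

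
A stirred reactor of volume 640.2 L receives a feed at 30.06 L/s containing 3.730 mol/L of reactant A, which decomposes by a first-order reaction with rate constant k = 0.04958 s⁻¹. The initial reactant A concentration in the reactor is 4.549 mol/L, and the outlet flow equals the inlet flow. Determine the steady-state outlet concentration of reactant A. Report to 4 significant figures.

1.814 mol/L

V dC/dt = Q(C_in − C) − k V C.
At steady state: 0 = Q C_in − (Q + kV) C_ss, so C_ss = Q C_in/(Q + kV).
C_ss = 30.06·3.730/(30.06 + 0.04958·640.2) = 112.124/61.8011 = 1.81427 mol/L.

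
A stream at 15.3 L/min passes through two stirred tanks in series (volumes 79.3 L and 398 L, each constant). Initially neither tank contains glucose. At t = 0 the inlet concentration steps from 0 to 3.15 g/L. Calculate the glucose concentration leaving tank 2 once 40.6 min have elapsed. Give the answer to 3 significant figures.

2.32 g/L

Species balance on tank i: dCᵢ/dt = (Cᵢ₋₁ − Cᵢ)/τᵢ with τᵢ = Vᵢ/Q.
τ₁ = 79.3/15.3 = 5.1830 min; τ₂ = 398/15.3 = 26.013 min.
Solving the cascade with C₁(0)=C₂(0)=0 gives C₂(t) = C_in[1 − (τ₁ e^(−t/τ₁) − τ₂ e^(−t/τ₂))/(τ₁ − τ₂)].
At t = 40.6: e^(−t/τ₁) = 0.00039632, e^(−t/τ₂) = 0.20998.
C₂ = 3.15·[1 − (5.1830·0.00039632 − 26.013·0.20998)/(-20.830)] = 3.15·0.73787 = 2.3243 g/L.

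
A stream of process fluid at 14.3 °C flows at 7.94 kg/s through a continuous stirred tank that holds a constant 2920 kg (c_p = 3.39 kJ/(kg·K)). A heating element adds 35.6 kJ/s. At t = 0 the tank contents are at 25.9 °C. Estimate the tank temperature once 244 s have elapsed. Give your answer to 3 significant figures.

20.9 °C

Unsteady energy balance on the tank contents: M c_p dT/dt = ṁ c_p (T_in − T) + 35.6.
Rearrange: dT/dt = (T_ss − T)/τ with τ = M/ṁ = 367.76 s and T_ss = T_in + Q̇/(ṁ c_p) = 15.623 °C.
This is linear first-order; T(t) = T_ss + (T₀ − T_ss) e^(−t/τ).
T(244) = 15.623 + (10.277)·e^(−244/367.76) = 15.623 + (10.277)·0.51506 = 20.916 °C.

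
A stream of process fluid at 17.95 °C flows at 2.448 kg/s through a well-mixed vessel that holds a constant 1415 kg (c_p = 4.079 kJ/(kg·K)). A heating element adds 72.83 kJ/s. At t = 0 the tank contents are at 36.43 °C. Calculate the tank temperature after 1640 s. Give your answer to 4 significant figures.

Energy balance: M c_p dT/dt = ṁ c_p (T_in − T) + 72.83.
τ = M/ṁ = 578.023 s; T_ss = T_in + Q̇/(ṁ c_p) = 17.95 + 72.83/(2.448·4.079) = 25.2437 °C.
This is linear first-order; T(t) = T_ss + (T₀ − T_ss) e^(−t/τ).
T(1640) = 25.2437 + (11.1863)·e^(−1640/578.023) = 25.2437 + (11.1863)·0.0585861 = 25.8990 °C.

25.90 °C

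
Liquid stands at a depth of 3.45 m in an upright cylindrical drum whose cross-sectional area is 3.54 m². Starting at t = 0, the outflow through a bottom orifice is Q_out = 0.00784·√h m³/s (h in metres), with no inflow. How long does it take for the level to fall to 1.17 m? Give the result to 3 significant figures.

701 s

A dh/dt = −Q_out = −0.00784 √h.
∫ h^(−1/2) dh = −(0.00784/A) ∫ dt, giving 2√h = 2√h₀ − (0.00784/A) t.
t = 2A(√h₀ − √h)/0.00784 = 2·3.54·(√3.45 − √1.17)/0.00784
  = 7.0800 × (1.8574 − 1.0817) / 0.00784 = 700.55 s.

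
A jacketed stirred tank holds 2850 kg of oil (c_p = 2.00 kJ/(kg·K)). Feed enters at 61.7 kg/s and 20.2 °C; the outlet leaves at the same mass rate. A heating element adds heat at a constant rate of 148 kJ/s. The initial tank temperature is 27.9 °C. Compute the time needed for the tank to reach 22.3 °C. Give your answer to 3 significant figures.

Energy balance: M c_p dT/dt = ṁ c_p (T_in − T) + 148.
τ = M/ṁ = 46.191 s; T_ss = T_in + Q̇/(ṁ c_p) = 21.399 °C.
T(t) = T_ss + (T₀ − T_ss) e^(−t/τ). Set T = 22.3:
e^(−t/τ) = (22.3 − 21.399)/(27.9 − 21.399) = 0.13855
t = −46.191 · ln(0.13855) = 91.299 s.

91.3 s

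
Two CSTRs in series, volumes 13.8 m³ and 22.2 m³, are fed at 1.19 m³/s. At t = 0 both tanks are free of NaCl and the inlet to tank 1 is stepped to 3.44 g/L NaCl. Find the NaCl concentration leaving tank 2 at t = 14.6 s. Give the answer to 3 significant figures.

0.888 g/L

Each tank obeys Vᵢ dCᵢ/dt = Q(Cᵢ₋₁ − Cᵢ), so τᵢ = Vᵢ/Q.
τ₁ = 13.8/1.19 = 11.597 s; τ₂ = 22.2/1.19 = 18.655 s.
Solving the cascade with C₁(0)=C₂(0)=0 gives C₂(t) = C_in[1 − (τ₁ e^(−t/τ₁) − τ₂ e^(−t/τ₂))/(τ₁ − τ₂)].
At t = 14.6: e^(−t/τ₁) = 0.28394, e^(−t/τ₂) = 0.45721.
C₂ = 3.44·[1 − (11.597·0.28394 − 18.655·0.45721)/(-7.0588)] = 3.44·0.25814 = 0.88799 g/L.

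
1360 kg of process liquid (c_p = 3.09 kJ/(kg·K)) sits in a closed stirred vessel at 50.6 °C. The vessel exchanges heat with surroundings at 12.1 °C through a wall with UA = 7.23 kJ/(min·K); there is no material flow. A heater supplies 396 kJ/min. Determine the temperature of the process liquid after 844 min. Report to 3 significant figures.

M c_p dT/dt = −UA(T − T_amb) + Q̇.
dT/dt = (T_ss − T)/τ with T_ss = T_amb + Q̇/UA = 12.1 + 396/7.23 = 66.872 °C, τ = M c_p/UA = 1360·3.09/7.23 = 581.24 min.
This is linear first-order; T(t) = T_ss + (T₀ − T_ss) e^(−t/τ).
T(844) = 66.872 + (-16.272)·0.23409 = 63.063 °C.

63.1 °C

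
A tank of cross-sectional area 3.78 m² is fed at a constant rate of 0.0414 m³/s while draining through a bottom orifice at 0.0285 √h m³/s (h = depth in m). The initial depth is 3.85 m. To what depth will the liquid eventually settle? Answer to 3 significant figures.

A dh/dt = Q_in − 0.0285 √h. Steady state requires inflow = outflow:
Q_in = 0.0285 √h_ss ⇒ √h_ss = 0.0414/0.0285 = 1.4526.
h_ss = 1.4526² = 2.1101 m. (Since h₀ = 3.85 m > h_ss, the level will fall toward this value.)

2.11 m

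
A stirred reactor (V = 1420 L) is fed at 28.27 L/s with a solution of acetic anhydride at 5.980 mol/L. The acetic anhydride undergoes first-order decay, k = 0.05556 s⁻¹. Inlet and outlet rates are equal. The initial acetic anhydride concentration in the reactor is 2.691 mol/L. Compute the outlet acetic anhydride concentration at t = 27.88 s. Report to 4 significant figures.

V dC/dt = Q(C_in − C) − k V C.
This is linear with rate a = Q/V + k = 0.0754685 s⁻¹.
C_ss = Q C_in/(Q + kV) = 1.57751 mol/L; C(t) = C_ss + (C₀ − C_ss) e^(−a t).
C(27.88) = 1.57751 + (1.11349)·e^(−0.0754685·27.88) = 1.57751 + (1.11349)·0.121960 = 1.71331 mol/L.

1.713 mol/L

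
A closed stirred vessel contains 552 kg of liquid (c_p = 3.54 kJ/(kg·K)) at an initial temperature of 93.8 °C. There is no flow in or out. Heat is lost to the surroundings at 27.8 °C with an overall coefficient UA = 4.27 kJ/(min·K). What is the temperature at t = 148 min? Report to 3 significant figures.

75.6 °C

Lumped-capacitance energy balance: M c_p dT/dt = UA(T_amb − T).
dT/dt = (T_ss − T)/τ with T_ss = T_amb = 27.800 °C, τ = M c_p/UA = 552·3.54/4.27 = 457.63 min.
Solution: T(t) = T_ss + (T₀ − T_ss) e^(−t/τ).
T(148) = 27.800 + (66.000)·0.72368 = 75.563 °C.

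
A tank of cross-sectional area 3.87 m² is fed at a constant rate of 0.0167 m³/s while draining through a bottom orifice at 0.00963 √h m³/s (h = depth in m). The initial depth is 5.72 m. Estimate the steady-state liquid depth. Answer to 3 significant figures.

3.01 m

Mass balance (ρ constant): A dh/dt = Q_in − 0.00963 √h. At steady state dh/dt = 0:
Q_in = 0.00963 √h_ss ⇒ √h_ss = 0.0167/0.00963 = 1.7342.
h_ss = 1.7342² = 3.0073 m. (Since h₀ = 5.72 m > h_ss, the level will fall toward this value.)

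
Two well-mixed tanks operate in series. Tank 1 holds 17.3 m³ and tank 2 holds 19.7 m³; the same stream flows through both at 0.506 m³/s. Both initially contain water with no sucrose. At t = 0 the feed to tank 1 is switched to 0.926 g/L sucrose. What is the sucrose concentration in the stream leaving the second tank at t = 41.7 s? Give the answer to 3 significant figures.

Time constants: τᵢ = Vᵢ/Q for each well-mixed tank.
τ₁ = 17.3/0.506 = 34.190 s; τ₂ = 19.7/0.506 = 38.933 s.
Solving the cascade with C₁(0)=C₂(0)=0 gives C₂(t) = C_in[1 − (τ₁ e^(−t/τ₁) − τ₂ e^(−t/τ₂))/(τ₁ − τ₂)].
At t = 41.7: e^(−t/τ₁) = 0.29533, e^(−t/τ₂) = 0.34264.
C₂ = 0.926·[1 − (34.190·0.29533 − 38.933·0.34264)/(-4.7431)] = 0.926·0.31633 = 0.29292 g/L.

0.293 g/L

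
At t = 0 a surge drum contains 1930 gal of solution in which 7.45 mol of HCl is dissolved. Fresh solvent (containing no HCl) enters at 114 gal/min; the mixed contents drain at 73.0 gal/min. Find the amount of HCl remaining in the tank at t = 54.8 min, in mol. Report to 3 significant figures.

1.88 mol

Total volume: dV/dt = Q_in − Q_out = 41.000 gal/min, so V(t) = 1930 + 41.000 t and V(54.8) = 4176.8 gal.
No HCl enters, so dm/dt = −Q_out · (m/V).
dm/m = −Q_out dt/(V₀ + 41.000 t); integrating gives ln(m/m₀) = −(Q_out/(Q_in−Q_out)) ln(V/V₀).
m = m₀ (V₀/V)^(Q_out/(Q_in−Q_out)) = 7.45 × (1930/4176.8)^(1.7805) = 1.8844 mol.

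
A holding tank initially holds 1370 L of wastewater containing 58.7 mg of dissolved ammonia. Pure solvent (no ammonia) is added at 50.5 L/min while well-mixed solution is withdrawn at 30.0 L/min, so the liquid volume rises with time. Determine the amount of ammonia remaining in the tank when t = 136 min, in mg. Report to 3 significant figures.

11.6 mg

Let m(t) be the amount of ammonia. Volume: V(t) = V₀ + (Q_in − Q_out) t = 1370 + 20.500 t; V(136) = 4158.0 L.
Species balance (pure solvent in): dm/dt = −Q_out · m/V(t).
dm/m = −Q_out dt/(V₀ + 20.500 t); integrating gives ln(m/m₀) = −(Q_out/(Q_in−Q_out)) ln(V/V₀).
m = m₀ (V₀/V)^(Q_out/(Q_in−Q_out)) = 58.7 × (1370/4158.0)^(1.4634) = 11.562 mg.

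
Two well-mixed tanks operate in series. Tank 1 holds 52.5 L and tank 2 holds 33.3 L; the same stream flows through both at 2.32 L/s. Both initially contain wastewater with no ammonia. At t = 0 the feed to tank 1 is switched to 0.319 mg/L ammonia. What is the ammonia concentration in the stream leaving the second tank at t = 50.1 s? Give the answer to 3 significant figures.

0.241 mg/L

Species balance on tank i: dCᵢ/dt = (Cᵢ₋₁ − Cᵢ)/τᵢ with τᵢ = Vᵢ/Q.
τ₁ = 52.5/2.32 = 22.629 s; τ₂ = 33.3/2.32 = 14.353 s.
Solving the cascade with C₁(0)=C₂(0)=0 gives C₂(t) = C_in[1 − (τ₁ e^(−t/τ₁) − τ₂ e^(−t/τ₂))/(τ₁ − τ₂)].
At t = 50.1: e^(−t/τ₁) = 0.10927, e^(−t/τ₂) = 0.030487.
C₂ = 0.319·[1 − (22.629·0.10927 − 14.353·0.030487)/(8.2759)] = 0.319·0.75409 = 0.24056 mg/L.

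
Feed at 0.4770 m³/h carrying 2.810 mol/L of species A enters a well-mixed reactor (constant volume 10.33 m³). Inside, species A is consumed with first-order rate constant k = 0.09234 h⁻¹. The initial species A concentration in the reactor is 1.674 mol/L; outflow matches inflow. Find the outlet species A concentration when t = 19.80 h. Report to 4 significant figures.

0.9842 mol/L

Accumulation = in − out − consumed: V dC/dt = Q C_in − Q C − k V C.
dC/dt = (Q/V) C_in − (Q/V + k) C; effective rate a = Q/V + k = 0.0461762 + 0.09234 = 0.138516 h⁻¹.
C_ss = Q C_in/(Q + kV) = 0.936750 mol/L; C(t) = C_ss + (C₀ − C_ss) e^(−a t).
C(19.80) = 0.936750 + (0.737250)·e^(−0.138516·19.80) = 0.936750 + (0.737250)·0.0644014 = 0.984230 mol/L.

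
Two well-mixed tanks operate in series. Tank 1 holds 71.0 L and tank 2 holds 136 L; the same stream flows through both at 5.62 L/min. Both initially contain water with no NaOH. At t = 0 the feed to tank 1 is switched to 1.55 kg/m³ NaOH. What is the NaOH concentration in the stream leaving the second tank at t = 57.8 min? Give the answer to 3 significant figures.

1.27 kg/m³

Each tank obeys Vᵢ dCᵢ/dt = Q(Cᵢ₋₁ − Cᵢ), so τᵢ = Vᵢ/Q.
τ₁ = 71.0/5.62 = 12.633 min; τ₂ = 136/5.62 = 24.199 min.
Tank 1: C₁ = C_in(1 − e^(−t/τ₁)). Tank 2 (τ₁ ≠ τ₂): C₂ = C_in[1 − (τ₁ e^(−t/τ₁) − τ₂ e^(−t/τ₂))/(τ₁ − τ₂)].
At t = 57.8: e^(−t/τ₁) = 0.010305, e^(−t/τ₂) = 0.091767.
C₂ = 1.55·[1 − (12.633·0.010305 − 24.199·0.091767)/(-11.566)] = 1.55·0.81925 = 1.2698 kg/m³.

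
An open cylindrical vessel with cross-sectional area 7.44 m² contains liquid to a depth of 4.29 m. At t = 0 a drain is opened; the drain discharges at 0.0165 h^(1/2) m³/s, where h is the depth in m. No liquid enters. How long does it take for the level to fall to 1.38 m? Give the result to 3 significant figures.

With no inflow, A dh/dt = −0.0165 √h.
This is separable: 2 d(√h)/dt = −0.0165/A, so √h = √h₀ − (0.0165/(2A)) t.
t = 2A(√h₀ − √h)/0.0165 = 2·7.44·(√4.29 − √1.38)/0.0165
  = 14.880 × (2.0712 − 1.1747) / 0.0165 = 808.48 s.

808 s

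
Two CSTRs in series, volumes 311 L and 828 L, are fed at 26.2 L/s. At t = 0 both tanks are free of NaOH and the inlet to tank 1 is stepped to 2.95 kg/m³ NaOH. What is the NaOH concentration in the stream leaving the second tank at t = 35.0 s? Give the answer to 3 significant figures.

Species balance on tank i: dCᵢ/dt = (Cᵢ₋₁ − Cᵢ)/τᵢ with τᵢ = Vᵢ/Q.
τ₁ = 311/26.2 = 11.870 s; τ₂ = 828/26.2 = 31.603 s.
Solving the cascade with C₁(0)=C₂(0)=0 gives C₂(t) = C_in[1 − (τ₁ e^(−t/τ₁) − τ₂ e^(−t/τ₂))/(τ₁ − τ₂)].
At t = 35.0: e^(−t/τ₁) = 0.052415, e^(−t/τ₂) = 0.33039.
C₂ = 2.95·[1 − (11.870·0.052415 − 31.603·0.33039)/(-19.733)] = 2.95·0.50240 = 1.4821 kg/m³.

1.48 kg/m³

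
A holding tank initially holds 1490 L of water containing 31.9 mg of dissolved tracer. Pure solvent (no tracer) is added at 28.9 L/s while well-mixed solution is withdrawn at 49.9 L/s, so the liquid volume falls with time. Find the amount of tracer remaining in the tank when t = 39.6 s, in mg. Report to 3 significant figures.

4.58 mg

Total volume: dV/dt = Q_in − Q_out = -21.000 L/s, so V(t) = 1490 − 21.000 t and V(39.6) = 658.40 L.
Solute balance: dm/dt = 0 − Q_out C = −Q_out m/V(t).
dm/m = −Q_out dt/(V₀ − 21.000 t); integrating gives ln(m/m₀) = −(Q_out/(Q_in−Q_out)) ln(V/V₀).
m = m₀ (V₀/V)^(Q_out/(Q_in−Q_out)) = 31.9 × (1490/658.40)^(-2.3762) = 4.5810 mg.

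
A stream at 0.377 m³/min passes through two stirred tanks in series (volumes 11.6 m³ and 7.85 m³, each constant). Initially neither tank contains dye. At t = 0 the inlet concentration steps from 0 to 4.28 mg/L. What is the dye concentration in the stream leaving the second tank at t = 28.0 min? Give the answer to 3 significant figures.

Species balance on tank i: dCᵢ/dt = (Cᵢ₋₁ − Cᵢ)/τᵢ with τᵢ = Vᵢ/Q.
τ₁ = 11.6/0.377 = 30.769 min; τ₂ = 7.85/0.377 = 20.822 min.
Solving the cascade with C₁(0)=C₂(0)=0 gives C₂(t) = C_in[1 − (τ₁ e^(−t/τ₁) − τ₂ e^(−t/τ₂))/(τ₁ − τ₂)].
At t = 28.0: e^(−t/τ₁) = 0.40252, e^(−t/τ₂) = 0.26061.
C₂ = 4.28·[1 − (30.769·0.40252 − 20.822·0.26061)/(9.9469)] = 4.28·0.30041 = 1.2858 mg/L.

1.29 mg/L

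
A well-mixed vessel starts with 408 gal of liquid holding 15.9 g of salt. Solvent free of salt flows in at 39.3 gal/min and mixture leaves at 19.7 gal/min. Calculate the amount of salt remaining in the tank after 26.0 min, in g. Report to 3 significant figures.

7.04 g

Total volume: dV/dt = Q_in − Q_out = 19.600 gal/min, so V(t) = 408 + 19.600 t and V(26.0) = 917.60 gal.
Solute balance: dm/dt = 0 − Q_out C = −Q_out m/V(t).
Separate: dm/m = −Q_out dt/V(t) ⇒ ln(m/m₀) = −(Q_out/(Q_in−Q_out)) ln(V/V₀).
m = m₀ (V₀/V)^(Q_out/(Q_in−Q_out)) = 15.9 × (408/917.60)^(1.0051) = 7.0406 g.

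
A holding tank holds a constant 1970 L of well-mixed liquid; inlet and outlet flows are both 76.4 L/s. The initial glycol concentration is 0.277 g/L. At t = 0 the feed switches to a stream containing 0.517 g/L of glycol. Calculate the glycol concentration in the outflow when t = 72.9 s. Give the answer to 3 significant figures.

Unsteady species balance (constant V, well mixed): V dC/dt = Q(C_in − C).
So dC/dt = (C_in − C)/τ with τ = V/Q = 1970/76.4 = 25.785 s.
This is linear first-order; C(t) = C_in + (C₀ − C_in) e^(−t/τ).
C(72.9) = 0.517 + (0.277 − 0.517)·e^(−72.9/25.785) = 0.517 + (-0.24000)·0.059179 = 0.50280 g/L.

0.503 g/L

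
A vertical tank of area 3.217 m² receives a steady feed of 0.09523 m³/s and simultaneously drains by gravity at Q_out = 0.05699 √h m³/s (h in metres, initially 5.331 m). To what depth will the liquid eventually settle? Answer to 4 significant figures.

2.792 m

A dh/dt = Q_in − 0.05699 √h. Steady state requires inflow = outflow:
Q_in = 0.05699 √h_ss ⇒ √h_ss = 0.09523/0.05699 = 1.67099.
h_ss = 1.67099² = 2.79222 m. (Since h₀ = 5.331 m > h_ss, the level will fall toward this value.)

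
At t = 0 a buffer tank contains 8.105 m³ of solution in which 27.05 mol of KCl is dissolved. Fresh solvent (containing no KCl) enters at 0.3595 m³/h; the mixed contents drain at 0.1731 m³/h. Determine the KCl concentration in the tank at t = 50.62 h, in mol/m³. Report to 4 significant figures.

Total volume: dV/dt = Q_in − Q_out = 0.186400 m³/h, so V(t) = 8.105 + 0.186400 t and V(50.62) = 17.5406 m³.
No KCl enters, so dm/dt = −Q_out · (m/V).
Separate: dm/m = −Q_out dt/V(t) ⇒ ln(m/m₀) = −(Q_out/(Q_in−Q_out)) ln(V/V₀).
m = m₀ (V₀/V)^(Q_out/(Q_in−Q_out)) = 27.05 × (8.105/17.5406)^(0.928648) = 13.2069 mol.
C = m/V = 13.2069/17.5406 = 0.752933 mol/m³.

0.7529 mol/m³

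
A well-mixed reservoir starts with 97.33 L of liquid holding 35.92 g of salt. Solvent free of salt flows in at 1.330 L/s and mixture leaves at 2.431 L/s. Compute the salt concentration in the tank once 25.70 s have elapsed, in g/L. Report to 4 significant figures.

Total volume: dV/dt = Q_in − Q_out = -1.10100 L/s, so V(t) = 97.33 − 1.10100 t and V(25.70) = 69.0343 L.
Solute balance: dm/dt = 0 − Q_out C = −Q_out m/V(t).
dm/m = −Q_out dt/(V₀ − 1.10100 t); integrating gives ln(m/m₀) = −(Q_out/(Q_in−Q_out)) ln(V/V₀).
m = m₀ (V₀/V)^(Q_out/(Q_in−Q_out)) = 35.92 × (97.33/69.0343)^(-2.20799) = 16.8246 g.
C = m/V = 16.8246/69.0343 = 0.243713 g/L.

0.2437 g/L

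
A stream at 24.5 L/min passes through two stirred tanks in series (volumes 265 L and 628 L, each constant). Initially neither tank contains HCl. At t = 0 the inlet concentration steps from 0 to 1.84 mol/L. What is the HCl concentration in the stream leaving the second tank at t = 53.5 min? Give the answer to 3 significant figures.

Time constants: τᵢ = Vᵢ/Q for each well-mixed tank.
τ₁ = 265/24.5 = 10.816 min; τ₂ = 628/24.5 = 25.633 min.
Solving the cascade with C₁(0)=C₂(0)=0 gives C₂(t) = C_in[1 − (τ₁ e^(−t/τ₁) − τ₂ e^(−t/τ₂))/(τ₁ − τ₂)].
At t = 53.5: e^(−t/τ₁) = 0.0071102, e^(−t/τ₂) = 0.12404.
C₂ = 1.84·[1 − (10.816·0.0071102 − 25.633·0.12404)/(-14.816)] = 1.84·0.79060 = 1.4547 mol/L.

1.45 mol/L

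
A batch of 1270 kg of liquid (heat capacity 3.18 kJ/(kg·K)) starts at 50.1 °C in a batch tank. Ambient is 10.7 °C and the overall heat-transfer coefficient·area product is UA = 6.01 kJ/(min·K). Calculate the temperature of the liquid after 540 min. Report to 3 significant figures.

28.3 °C

Lumped-capacitance energy balance: M c_p dT/dt = UA(T_amb − T).
dT/dt = (T_ss − T)/τ with T_ss = T_amb = 10.700 °C, τ = M c_p/UA = 1270·3.18/6.01 = 671.98 min.
Solution: T(t) = T_ss + (T₀ − T_ss) e^(−t/τ).
T(540) = 10.700 + (39.400)·0.44772 = 28.340 °C.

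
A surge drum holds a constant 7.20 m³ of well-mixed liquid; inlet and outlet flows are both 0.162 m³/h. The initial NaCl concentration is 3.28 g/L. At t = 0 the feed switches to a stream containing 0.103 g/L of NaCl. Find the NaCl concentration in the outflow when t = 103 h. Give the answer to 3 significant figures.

0.416 g/L

Unsteady species balance (constant V, well mixed): V dC/dt = Q(C_in − C).
Time constant τ = V/Q = 7.20/0.162 = 44.444 h.
Solution: C(t) = C_in + (C₀ − C_in) e^(−t/τ).
C(103) = 0.103 + (3.28 − 0.103)·e^(−103/44.444) = 0.103 + (3.1770)·0.098520 = 0.41600 g/L.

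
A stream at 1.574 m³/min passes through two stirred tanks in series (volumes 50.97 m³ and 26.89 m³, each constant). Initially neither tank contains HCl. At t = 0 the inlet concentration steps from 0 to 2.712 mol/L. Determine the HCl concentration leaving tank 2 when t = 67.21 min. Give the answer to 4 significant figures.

Each tank obeys Vᵢ dCᵢ/dt = Q(Cᵢ₋₁ − Cᵢ), so τᵢ = Vᵢ/Q.
τ₁ = 50.97/1.574 = 32.3825 min; τ₂ = 26.89/1.574 = 17.0839 min.
Tank 1: C₁ = C_in(1 − e^(−t/τ₁)). Tank 2 (τ₁ ≠ τ₂): C₂ = C_in[1 − (τ₁ e^(−t/τ₁) − τ₂ e^(−t/τ₂))/(τ₁ − τ₂)].
At t = 67.21: e^(−t/τ₁) = 0.125493, e^(−t/τ₂) = 0.0195629.
C₂ = 2.712·[1 − (32.3825·0.125493 − 17.0839·0.0195629)/(15.2986)] = 2.712·0.756216 = 2.05086 mol/L.

2.051 mol/L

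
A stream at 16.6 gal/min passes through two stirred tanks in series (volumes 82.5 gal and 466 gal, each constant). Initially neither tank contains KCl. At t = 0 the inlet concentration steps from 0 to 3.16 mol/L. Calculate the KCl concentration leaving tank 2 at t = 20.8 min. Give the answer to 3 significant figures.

1.34 mol/L

Each tank obeys Vᵢ dCᵢ/dt = Q(Cᵢ₋₁ − Cᵢ), so τᵢ = Vᵢ/Q.
τ₁ = 82.5/16.6 = 4.9699 min; τ₂ = 466/16.6 = 28.072 min.
Solving the cascade with C₁(0)=C₂(0)=0 gives C₂(t) = C_in[1 − (τ₁ e^(−t/τ₁) − τ₂ e^(−t/τ₂))/(τ₁ − τ₂)].
At t = 20.8: e^(−t/τ₁) = 0.015219, e^(−t/τ₂) = 0.47666.
C₂ = 3.16·[1 − (4.9699·0.015219 − 28.072·0.47666)/(-23.102)] = 3.16·0.42407 = 1.3401 mol/L.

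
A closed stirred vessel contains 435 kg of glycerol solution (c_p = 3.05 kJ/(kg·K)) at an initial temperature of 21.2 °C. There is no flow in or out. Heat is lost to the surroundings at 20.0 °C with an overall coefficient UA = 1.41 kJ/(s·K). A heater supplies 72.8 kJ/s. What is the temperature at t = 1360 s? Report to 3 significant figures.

M c_p dT/dt = −UA(T − T_amb) + Q̇.
dT/dt = (T_ss − T)/τ with T_ss = T_amb + Q̇/UA = 20.0 + 72.8/1.41 = 71.631 °C, τ = M c_p/UA = 435·3.05/1.41 = 940.96 s.
Solution: T(t) = T_ss + (T₀ − T_ss) e^(−t/τ).
T(1360) = 71.631 + (-50.431)·0.23567 = 59.746 °C.

59.7 °C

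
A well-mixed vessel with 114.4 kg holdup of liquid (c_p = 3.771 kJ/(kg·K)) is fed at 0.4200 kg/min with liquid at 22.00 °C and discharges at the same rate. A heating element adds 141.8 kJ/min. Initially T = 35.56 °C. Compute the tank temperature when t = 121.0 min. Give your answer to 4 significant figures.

62.81 °C

Energy balance: M c_p dT/dt = ṁ c_p (T_in − T) + 141.8.
Rearrange: dT/dt = (T_ss − T)/τ with τ = M/ṁ = 272.381 min and T_ss = T_in + Q̇/(ṁ c_p) = 111.530 °C.
This is linear first-order; T(t) = T_ss + (T₀ − T_ss) e^(−t/τ).
T(121.0) = 111.530 + (-75.9704)·e^(−121.0/272.381) = 111.530 + (-75.9704)·0.641317 = 62.8093 °C.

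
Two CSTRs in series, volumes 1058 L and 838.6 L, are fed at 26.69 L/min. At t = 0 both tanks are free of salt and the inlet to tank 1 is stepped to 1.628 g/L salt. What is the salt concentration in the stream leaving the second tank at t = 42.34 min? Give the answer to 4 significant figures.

0.5472 g/L

Species balance on tank i: dCᵢ/dt = (Cᵢ₋₁ − Cᵢ)/τᵢ with τᵢ = Vᵢ/Q.
τ₁ = 1058/26.69 = 39.6403 min; τ₂ = 838.6/26.69 = 31.4200 min.
Tank 1: C₁ = C_in(1 − e^(−t/τ₁)). Tank 2 (τ₁ ≠ τ₂): C₂ = C_in[1 − (τ₁ e^(−t/τ₁) − τ₂ e^(−t/τ₂))/(τ₁ − τ₂)].
At t = 42.34: e^(−t/τ₁) = 0.343659, e^(−t/τ₂) = 0.259876.
C₂ = 1.628·[1 − (39.6403·0.343659 − 31.4200·0.259876)/(8.22031)] = 1.628·0.336102 = 0.547175 g/L.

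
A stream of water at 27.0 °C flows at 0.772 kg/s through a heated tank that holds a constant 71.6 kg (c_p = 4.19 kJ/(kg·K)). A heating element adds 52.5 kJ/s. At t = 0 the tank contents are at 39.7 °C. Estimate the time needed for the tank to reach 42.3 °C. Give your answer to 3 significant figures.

M c_p dT/dt = ṁ c_p (T_in − T) + Q̇.
τ = M/ṁ = 92.746 s; T_ss = T_in + Q̇/(ṁ c_p) = 43.230 °C.
T(t) = T_ss + (T₀ − T_ss) e^(−t/τ). Set T = 42.3:
e^(−t/τ) = (42.3 − 43.230)/(39.7 − 43.230) = 0.26353
t = −92.746 · ln(0.26353) = 123.69 s.

124 s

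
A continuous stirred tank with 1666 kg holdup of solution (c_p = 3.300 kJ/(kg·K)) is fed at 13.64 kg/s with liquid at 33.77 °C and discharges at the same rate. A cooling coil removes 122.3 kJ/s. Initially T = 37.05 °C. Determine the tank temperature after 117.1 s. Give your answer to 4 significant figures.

33.35 °C

M c_p dT/dt = ṁ c_p (T_in − T) − Q̇.
Rearrange: dT/dt = (T_ss − T)/τ with τ = M/ṁ = 122.141 s and T_ss = T_in − Q̇/(ṁ c_p) = 31.0529 °C.
This is linear first-order; T(t) = T_ss + (T₀ − T_ss) e^(−t/τ).
T(117.1) = 31.0529 + (5.99705)·e^(−117.1/122.141) = 31.0529 + (5.99705)·0.383380 = 33.3521 °C.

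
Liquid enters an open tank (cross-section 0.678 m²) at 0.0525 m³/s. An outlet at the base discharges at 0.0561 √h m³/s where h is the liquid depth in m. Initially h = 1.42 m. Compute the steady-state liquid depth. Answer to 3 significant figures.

0.876 m

Level balance: A dh/dt = 0.0525 − 0.0561 √h. Setting dh/dt = 0:
Q_in = 0.0561 √h_ss ⇒ √h_ss = 0.0525/0.0561 = 0.93583.
h_ss = 0.93583² = 0.87578 m. (Since h₀ = 1.42 m > h_ss, the level will fall toward this value.)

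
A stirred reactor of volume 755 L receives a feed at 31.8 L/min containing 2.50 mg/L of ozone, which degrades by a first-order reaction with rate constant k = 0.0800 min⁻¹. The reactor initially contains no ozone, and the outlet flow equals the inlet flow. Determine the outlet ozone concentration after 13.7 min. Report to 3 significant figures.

0.700 mg/L

V dC/dt = Q(C_in − C) − k V C.
This is linear with rate a = Q/V + k = 0.12212 min⁻¹.
C_ss = Q C_in/(Q + kV) = 0.86226 mg/L; C(t) = C_ss + (C₀ − C_ss) e^(−a t).
C(13.7) = 0.86226 + (-0.86226)·e^(−0.12212·13.7) = 0.86226 + (-0.86226)·0.18768 = 0.70043 mg/L.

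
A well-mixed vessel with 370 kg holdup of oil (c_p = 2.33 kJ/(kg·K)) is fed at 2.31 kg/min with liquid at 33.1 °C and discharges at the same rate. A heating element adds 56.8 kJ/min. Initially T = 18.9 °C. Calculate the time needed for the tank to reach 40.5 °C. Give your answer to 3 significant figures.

330 min

M c_p dT/dt = ṁ c_p (T_in − T) + Q̇.
τ = M/ṁ = 160.17 min; T_ss = T_in + Q̇/(ṁ c_p) = 43.653 °C.
T(t) = T_ss + (T₀ − T_ss) e^(−t/τ). Set T = 40.5:
e^(−t/τ) = (40.5 − 43.653)/(18.9 − 43.653) = 0.12738
t = −160.17 · ln(0.12738) = 330.05 min.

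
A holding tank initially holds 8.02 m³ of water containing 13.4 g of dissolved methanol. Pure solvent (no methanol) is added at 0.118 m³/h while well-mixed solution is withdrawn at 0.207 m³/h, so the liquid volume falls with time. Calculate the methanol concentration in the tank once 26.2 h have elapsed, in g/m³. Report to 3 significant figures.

Total volume: dV/dt = Q_in − Q_out = -0.089000 m³/h, so V(t) = 8.02 − 0.089000 t and V(26.2) = 5.6882 m³.
Solute balance: dm/dt = 0 − Q_out C = −Q_out m/V(t).
Separate: dm/m = −Q_out dt/V(t) ⇒ ln(m/m₀) = −(Q_out/(Q_in−Q_out)) ln(V/V₀).
m = m₀ (V₀/V)^(Q_out/(Q_in−Q_out)) = 13.4 × (8.02/5.6882)^(-2.3258) = 6.0268 g.
C = m/V = 6.0268/5.6882 = 1.0595 g/m³.

1.06 g/m³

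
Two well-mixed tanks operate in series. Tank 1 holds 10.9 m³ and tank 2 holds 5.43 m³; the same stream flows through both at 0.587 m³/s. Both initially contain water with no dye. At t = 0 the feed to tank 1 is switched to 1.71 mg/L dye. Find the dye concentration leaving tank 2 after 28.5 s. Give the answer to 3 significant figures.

1.05 mg/L

Each tank obeys Vᵢ dCᵢ/dt = Q(Cᵢ₋₁ − Cᵢ), so τᵢ = Vᵢ/Q.
τ₁ = 10.9/0.587 = 18.569 s; τ₂ = 5.43/0.587 = 9.2504 s.
Tank 1: C₁ = C_in(1 − e^(−t/τ₁)). Tank 2 (τ₁ ≠ τ₂): C₂ = C_in[1 − (τ₁ e^(−t/τ₁) − τ₂ e^(−t/τ₂))/(τ₁ − τ₂)].
At t = 28.5: e^(−t/τ₁) = 0.21550, e^(−t/τ₂) = 0.045916.
C₂ = 1.71·[1 − (18.569·0.21550 − 9.2504·0.045916)/(9.3186)] = 1.71·0.61617 = 1.0536 mg/L.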